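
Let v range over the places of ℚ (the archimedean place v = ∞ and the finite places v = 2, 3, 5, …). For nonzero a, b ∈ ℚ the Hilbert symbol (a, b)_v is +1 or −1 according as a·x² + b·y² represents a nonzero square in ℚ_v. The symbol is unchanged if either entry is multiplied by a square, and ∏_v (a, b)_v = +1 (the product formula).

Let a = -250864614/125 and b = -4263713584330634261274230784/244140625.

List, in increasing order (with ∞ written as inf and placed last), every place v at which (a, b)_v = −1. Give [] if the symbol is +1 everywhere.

(a, b) ≡ (-1870, -51051) mod (ℚ^×)²; places V = {2, 3, 5, 7, 11, 13, 17, ∞}.
(a,b)_3: α=4, u≡2; β=13, v≡2 (mod 3); (2|3)=-1, (2|3)=-1; sign (−1)^0·-1^13·-1^4 = -1.
(a,b)_11: α=1, u≡2; β=3, v≡5 (mod 11); (2|11)=-1, (5|11)=+1; sign (−1)^1·-1^3·+1^1 = +1.
(a,b)_7: α=2, u≡5; β=5, v≡1 (mod 7); (5|7)=-1, (1|7)=+1; sign (−1)^0·-1^5·+1^2 = -1.
(a,b)_∞: sgn(-1870)=−, sgn(-51051)=−, so -1.
(a,b)_17: α=1, u≡1; β=3, v≡14 (mod 17); (1|17)=+1, (14|17)=-1; sign (−1)^0·+1^3·-1^1 = -1.
(a,b)_2: α=1, β=16; u≡1, v≡5 (mod 8); ε(u)ε(v)=0·0, αω(v)=1·1, βω(u)=16·0; sum ≡ 1  ⇒  -1.
(a,b)_13: α=2, u≡8; β=5, v≡1 (mod 13); (8|13)=-1, (1|13)=+1; sign (−1)^0·-1^5·+1^2 = -1.
(a,b)_5: α=-3, u≡1; β=-12, v≡1 (mod 5); (1|5)=+1, (1|5)=+1; sign (−1)^0·+1^-12·+1^-3 = +1.
Ram(-1870, -51051) = {2, 3, 7, 13, 17, ∞}; no ℚ_2-point on the conic.

[2, 3, 7, 13, 17, inf]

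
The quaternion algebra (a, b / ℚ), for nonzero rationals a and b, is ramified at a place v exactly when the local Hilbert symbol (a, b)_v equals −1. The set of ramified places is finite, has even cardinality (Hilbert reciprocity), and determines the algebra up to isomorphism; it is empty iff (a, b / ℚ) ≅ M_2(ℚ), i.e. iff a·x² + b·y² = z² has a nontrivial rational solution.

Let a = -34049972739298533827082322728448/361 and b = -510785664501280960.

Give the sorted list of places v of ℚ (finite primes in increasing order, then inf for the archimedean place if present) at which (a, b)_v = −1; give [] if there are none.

(a, b) ≡ (-1085062, -27115) mod (ℚ^×)²; places V = {2, 5, 7, 11, 17, 19, 29, 31, 37, 43, ∞}.
(a,b)_5: α=0, u≡2; β=1, v≡3 (mod 5); (2|5)=-1, (3|5)=-1; sign (−1)^0·-1^1·-1^0 = -1.
(a,b)_∞: sgn(-1085062)=−, sgn(-27115)=−, so -1.
(a,b)_2: α=9, β=6; u≡5, v≡5 (mod 8); ε(u)ε(v)=0·0, αω(v)=9·1, βω(u)=6·1; sum ≡ 1  ⇒  -1.
(a,b)_29: α=2, u≡19; β=1, v≡16 (mod 29); (19|29)=-1, (16|29)=+1; sign (−1)^0·-1^1·+1^2 = -1.
(a,b)_31: α=3, u≡9; β=2, v≡14 (mod 31); (9|31)=+1, (14|31)=+1; sign (−1)^0·+1^2·+1^3 = +1.
(a,b)_11: α=5, u≡2; β=3, v≡7 (mod 11); (2|11)=-1, (7|11)=-1; sign (−1)^1·-1^3·-1^5 = -1.
(a,b)_7: α=2, u≡2; β=0, v≡6 (mod 7); (2|7)=+1, (6|7)=-1; sign (−1)^0·+1^0·-1^2 = +1.
(a,b)_43: α=3, u≡28; β=2, v≡8 (mod 43); (28|43)=-1, (8|43)=-1; sign (−1)^0·-1^2·-1^3 = -1.
(a,b)_37: α=3, u≡20; β=2, v≡29 (mod 37); (20|37)=-1, (29|37)=-1; sign (−1)^0·-1^2·-1^3 = -1.
(a,b)_17: α=4, u≡3; β=1, v≡7 (mod 17); (3|17)=-1, (7|17)=-1; sign (−1)^0·-1^1·-1^4 = -1.
(a,b)_19: α=-2, u≡6; β=0, v≡11 (mod 19); (6|19)=+1, (11|19)=+1; sign (−1)^0·+1^0·+1^-2 = +1.
Ram(-1085062, -27115) = {2, 5, 11, 17, 29, 37, 43, ∞}; no ℚ_2-point on the conic.

[2, 5, 11, 17, 29, 37, 43, inf]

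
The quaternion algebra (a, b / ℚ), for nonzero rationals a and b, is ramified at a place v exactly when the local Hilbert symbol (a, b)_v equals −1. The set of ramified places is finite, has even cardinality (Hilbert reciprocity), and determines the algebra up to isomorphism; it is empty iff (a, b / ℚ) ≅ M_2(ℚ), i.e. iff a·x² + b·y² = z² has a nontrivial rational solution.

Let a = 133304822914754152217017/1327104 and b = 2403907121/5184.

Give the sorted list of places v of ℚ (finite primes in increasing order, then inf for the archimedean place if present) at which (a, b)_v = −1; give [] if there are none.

Mod squares: a ≡ 6892633, b ≡ 405449. Check v ∈ {∞, 2, 3, 7, 11, 17, 29, 31, 41}.
v=11: a=11^3·(≡8), b=11^3·(≡4) mod 11; (8|11)=-1, (4|11)=+1; (−1)^{3·3·5}·(-1)^3·(+1)^3 = +1.
v=7: a=7^6·(≡5), b=7^2·(≡1) mod 7; (5|7)=-1, (1|7)=+1; (−1)^{6·2·3}·(-1)^2·(+1)^6 = +1.
v=∞: 6892633 > 0 and 405449 > 0  ⇒  (a,b)_∞ = +1.
v=31: a=31^3·(≡27), b=31^1·(≡1) mod 31; (27|31)=-1, (1|31)=+1; (−1)^{3·1·15}·(-1)^1·(+1)^3 = +1.
v=17: a=17^1·(≡9), b=17^0·(≡13) mod 17; (9|17)=+1, (13|17)=+1; (−1)^{1·0·8}·(+1)^0·(+1)^1 = +1.
v=3: a=3^-4·(≡1), b=3^-4·(≡2) mod 3; (1|3)=+1, (2|3)=-1; (−1)^{-4·-4·1}·(+1)^-4·(-1)^-4 = +1.
v=29: a=29^3·(≡13), b=29^1·(≡11) mod 29; (13|29)=+1, (11|29)=-1; (−1)^{3·1·14}·(+1)^1·(-1)^3 = -1.
v=2: v_2(a)=-14, v_2(b)=-6; units ≡ 1, 1 (mod 8); ε·ε+αω+βω = 0·0+-14·0+-6·0 ≡ 0  ⇒  (a,b)_2 = +1.
v=41: a=41^3·(≡15), b=41^1·(≡2) mod 41; (15|41)=-1, (2|41)=+1; (−1)^{3·1·20}·(-1)^1·(+1)^3 = -1.
Ram(6892633, 405449) = {29, 41}; no ℚ_29-point on the conic.

[29, 41]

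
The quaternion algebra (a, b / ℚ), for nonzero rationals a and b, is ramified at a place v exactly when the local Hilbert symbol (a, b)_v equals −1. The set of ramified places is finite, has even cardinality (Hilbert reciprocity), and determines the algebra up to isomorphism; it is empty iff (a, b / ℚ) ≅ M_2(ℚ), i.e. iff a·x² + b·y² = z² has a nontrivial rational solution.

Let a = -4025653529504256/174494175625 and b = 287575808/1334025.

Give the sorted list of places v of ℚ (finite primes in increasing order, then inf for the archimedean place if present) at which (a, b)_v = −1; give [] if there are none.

Mod squares: a ≡ -26, b ≡ 23. Check v ∈ {∞, 2, 3, 5, 7, 11, 13, 17, 23, 31}.
v=2: v_2(a)=9, v_2(b)=8; units ≡ 3, 7 (mod 8); ε·ε+αω+βω = 1·1+9·0+8·1 ≡ 1  ⇒  (a,b)_2 = -1.
v=11: a=11^-2·(≡6), b=11^-2·(≡1) mod 11; (6|11)=-1, (1|11)=+1; (−1)^{-2·-2·5}·(-1)^-2·(+1)^-2 = +1.
v=7: a=7^-4·(≡1), b=7^-2·(≡1) mod 7; (1|7)=+1, (1|7)=+1; (−1)^{-4·-2·3}·(+1)^-2·(+1)^-4 = +1.
v=13: a=13^3·(≡11), b=13^2·(≡9) mod 13; (11|13)=-1, (9|13)=+1; (−1)^{3·2·6}·(-1)^2·(+1)^3 = +1.
v=5: a=5^-4·(≡4), b=5^-2·(≡3) mod 5; (4|5)=+1, (3|5)=-1; (−1)^{-4·-2·2}·(+1)^-2·(-1)^-4 = +1.
v=17: a=17^4·(≡13), b=17^2·(≡11) mod 17; (13|17)=+1, (11|17)=-1; (−1)^{4·2·8}·(+1)^2·(-1)^4 = +1.
v=∞: -26 < 0 and 23 > 0  ⇒  (a,b)_∞ = +1.
v=23: a=23^2·(≡11), b=23^1·(≡18) mod 23; (11|23)=-1, (18|23)=+1; (−1)^{2·1·11}·(-1)^1·(+1)^2 = -1.
v=31: a=31^-2·(≡14), b=31^0·(≡15) mod 31; (14|31)=+1, (15|31)=-1; (−1)^{-2·0·15}·(+1)^0·(-1)^-2 = +1.
v=3: a=3^4·(≡1), b=3^-2·(≡2) mod 3; (1|3)=+1, (2|3)=-1; (−1)^{4·-2·1}·(+1)^-2·(-1)^4 = +1.
Ram(-26, 23) = {2, 23}; no ℚ_2-point on the conic.

[2, 23]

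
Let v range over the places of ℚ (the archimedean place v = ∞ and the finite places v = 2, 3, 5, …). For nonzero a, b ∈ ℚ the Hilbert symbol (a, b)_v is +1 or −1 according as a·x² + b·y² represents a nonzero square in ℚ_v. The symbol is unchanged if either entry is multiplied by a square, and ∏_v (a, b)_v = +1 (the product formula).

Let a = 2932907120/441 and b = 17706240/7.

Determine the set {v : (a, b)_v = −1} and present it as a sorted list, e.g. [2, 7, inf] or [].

[2, 7, 29, 41]

(a, b) ≡ (1084655, 53795) mod (ℚ^×)²; places V = {2, 3, 5, 7, 11, 13, 29, 37, 41, 53, ∞}.
(a,b)_11: α=1, u≡9; β=0, v≡5 (mod 11); (9|11)=+1, (5|11)=+1; sign (−1)^0·+1^0·+1^1 = +1.
(a,b)_53: α=0, u≡38; β=1, v≡3 (mod 53); (38|53)=+1, (3|53)=-1; sign (−1)^0·+1^1·-1^0 = +1.
(a,b)_41: α=1, u≡2; β=0, v≡3 (mod 41); (2|41)=+1, (3|41)=-1; sign (−1)^0·+1^0·-1^1 = -1.
(a,b)_∞: sgn(1084655)=+, sgn(53795)=+, so +1.
(a,b)_29: α=0, u≡11; β=1, v≡24 (mod 29); (11|29)=-1, (24|29)=+1; sign (−1)^0·-1^1·+1^0 = -1.
(a,b)_2: α=4, β=8; u≡7, v≡3 (mod 8); ε(u)ε(v)=1·1, αω(v)=4·1, βω(u)=8·0; sum ≡ 1  ⇒  -1.
(a,b)_7: α=-2, u≡5; β=-1, v≡6 (mod 7); (5|7)=-1, (6|7)=-1; sign (−1)^0·-1^-1·-1^-2 = -1.
(a,b)_13: α=3, u≡10; β=0, v≡12 (mod 13); (10|13)=+1, (12|13)=+1; sign (−1)^0·+1^0·+1^3 = +1.
(a,b)_37: α=1, u≡26; β=0, v≡16 (mod 37); (26|37)=+1, (16|37)=+1; sign (−1)^0·+1^0·+1^1 = +1.
(a,b)_3: α=-2, u≡2; β=2, v≡2 (mod 3); (2|3)=-1, (2|3)=-1; sign (−1)^0·-1^2·-1^-2 = +1.
(a,b)_5: α=1, u≡4; β=1, v≡4 (mod 5); (4|5)=+1, (4|5)=+1; sign (−1)^0·+1^1·+1^1 = +1.
Ram(1084655, 53795) = {2, 7, 29, 41}; no ℚ_2-point on the conic.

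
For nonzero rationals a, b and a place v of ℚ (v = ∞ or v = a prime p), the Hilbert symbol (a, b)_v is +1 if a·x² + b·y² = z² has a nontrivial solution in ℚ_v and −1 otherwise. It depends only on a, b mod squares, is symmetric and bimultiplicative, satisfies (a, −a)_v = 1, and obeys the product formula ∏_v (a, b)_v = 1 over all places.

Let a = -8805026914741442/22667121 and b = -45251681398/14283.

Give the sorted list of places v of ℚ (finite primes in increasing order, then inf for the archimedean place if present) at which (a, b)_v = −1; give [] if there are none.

Mod squares: a ≡ -2, b ≡ -66. Check v ∈ {∞, 2, 3, 7, 11, 19, 23, 31}.
v=7: a=7^4·(≡3), b=7^2·(≡4) mod 7; (3|7)=-1, (4|7)=+1; (−1)^{4·2·3}·(-1)^2·(+1)^4 = +1.
v=∞: -2 < 0 and -66 < 0  ⇒  (a,b)_∞ = -1.
v=11: a=11^4·(≡9), b=11^3·(≡5) mod 11; (9|11)=+1, (5|11)=+1; (−1)^{4·3·5}·(+1)^3·(+1)^4 = +1.
v=3: a=3^-4·(≡1), b=3^-3·(≡2) mod 3; (1|3)=+1, (2|3)=-1; (−1)^{-4·-3·1}·(+1)^-3·(-1)^-4 = +1.
v=31: a=31^2·(≡23), b=31^2·(≡6) mod 31; (23|31)=-1, (6|31)=-1; (−1)^{2·2·15}·(-1)^2·(-1)^2 = +1.
v=23: a=23^-4·(≡5), b=23^-2·(≡8) mod 23; (5|23)=-1, (8|23)=+1; (−1)^{-4·-2·11}·(-1)^-2·(+1)^-4 = +1.
v=19: a=19^4·(≡5), b=19^2·(≡18) mod 19; (5|19)=+1, (18|19)=-1; (−1)^{4·2·9}·(+1)^2·(-1)^4 = +1.
v=2: v_2(a)=1, v_2(b)=1; units ≡ 7, 7 (mod 8); ε·ε+αω+βω = 1·1+1·0+1·0 ≡ 1  ⇒  (a,b)_2 = -1.
Ram(-2, -66) = {2, ∞}; no ℚ_2-point on the conic.

[2, inf]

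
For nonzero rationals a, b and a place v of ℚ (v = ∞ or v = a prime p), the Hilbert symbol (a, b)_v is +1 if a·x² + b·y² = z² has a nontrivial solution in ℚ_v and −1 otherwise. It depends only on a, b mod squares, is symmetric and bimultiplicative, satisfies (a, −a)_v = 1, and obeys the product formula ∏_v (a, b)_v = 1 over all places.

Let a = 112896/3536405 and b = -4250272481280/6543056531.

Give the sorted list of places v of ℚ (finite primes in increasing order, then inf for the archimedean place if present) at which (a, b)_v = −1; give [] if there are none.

[]

Mod squares: a ≡ 5, b ≡ -55. Check v ∈ {∞, 2, 3, 5, 7, 11, 29}.
v=11: a=11^0·(≡9), b=11^-1·(≡8) mod 11; (9|11)=+1, (8|11)=-1; (−1)^{0·-1·5}·(+1)^-1·(-1)^0 = +1.
v=29: a=29^-4·(≡23), b=29^-6·(≡26) mod 29; (23|29)=+1, (26|29)=-1; (−1)^{-4·-6·14}·(+1)^-6·(-1)^-4 = +1.
v=7: a=7^2·(≡3), b=7^8·(≡4) mod 7; (3|7)=-1, (4|7)=+1; (−1)^{2·8·3}·(-1)^8·(+1)^2 = +1.
v=5: a=5^-1·(≡1), b=5^1·(≡4) mod 5; (1|5)=+1, (4|5)=+1; (−1)^{-1·1·2}·(+1)^1·(+1)^-1 = +1.
v=∞: 5 > 0 and -55 < 0  ⇒  (a,b)_∞ = +1.
v=3: a=3^2·(≡2), b=3^2·(≡2) mod 3; (2|3)=-1, (2|3)=-1; (−1)^{2·2·1}·(-1)^2·(-1)^2 = +1.
v=2: v_2(a)=8, v_2(b)=14; units ≡ 5, 1 (mod 8); ε·ε+αω+βω = 0·0+8·0+14·1 ≡ 0  ⇒  (a,b)_2 = +1.
Every local symbol is +1, so the conic 5·x² + -55·y² = z² has ℚ_v-points for all v and hence a ℚ-point; (a, b / ℚ) ≅ M_2(ℚ).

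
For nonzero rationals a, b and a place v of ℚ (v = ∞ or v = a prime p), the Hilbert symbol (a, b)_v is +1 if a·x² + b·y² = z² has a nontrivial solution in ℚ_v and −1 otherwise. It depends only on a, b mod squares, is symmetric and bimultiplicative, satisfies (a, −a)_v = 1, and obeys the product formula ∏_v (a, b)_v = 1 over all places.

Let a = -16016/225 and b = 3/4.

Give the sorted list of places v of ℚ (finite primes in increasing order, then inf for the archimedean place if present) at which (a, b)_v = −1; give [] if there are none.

[2, 7]

Mod squares: a ≡ -1001, b ≡ 3. Check v ∈ {∞, 2, 3, 5, 7, 11, 13}.
v=3: a=3^-2·(≡1), b=3^1·(≡1) mod 3; (1|3)=+1, (1|3)=+1; (−1)^{-2·1·1}·(+1)^1·(+1)^-2 = +1.
v=11: a=11^1·(≡8), b=11^0·(≡9) mod 11; (8|11)=-1, (9|11)=+1; (−1)^{1·0·5}·(-1)^0·(+1)^1 = +1.
v=∞: -1001 < 0 and 3 > 0  ⇒  (a,b)_∞ = +1.
v=2: v_2(a)=4, v_2(b)=-2; units ≡ 7, 3 (mod 8); ε·ε+αω+βω = 1·1+4·1+-2·0 ≡ 1  ⇒  (a,b)_2 = -1.
v=5: a=5^-2·(≡1), b=5^0·(≡2) mod 5; (1|5)=+1, (2|5)=-1; (−1)^{-2·0·2}·(+1)^0·(-1)^-2 = +1.
v=7: a=7^1·(≡1), b=7^0·(≡6) mod 7; (1|7)=+1, (6|7)=-1; (−1)^{1·0·3}·(+1)^0·(-1)^1 = -1.
v=13: a=13^1·(≡4), b=13^0·(≡4) mod 13; (4|13)=+1, (4|13)=+1; (−1)^{1·0·6}·(+1)^0·(+1)^1 = +1.
Ram(-1001, 3) = {2, 7}; no ℚ_2-point on the conic.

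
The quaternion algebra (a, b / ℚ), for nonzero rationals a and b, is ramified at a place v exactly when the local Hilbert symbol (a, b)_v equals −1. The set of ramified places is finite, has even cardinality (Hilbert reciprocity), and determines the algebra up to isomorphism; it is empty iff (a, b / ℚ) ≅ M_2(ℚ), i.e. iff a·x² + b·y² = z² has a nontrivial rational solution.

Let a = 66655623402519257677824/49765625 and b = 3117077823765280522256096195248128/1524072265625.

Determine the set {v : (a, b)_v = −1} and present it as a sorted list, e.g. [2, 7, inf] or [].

(a, b) ≡ (715, 833005030) mod (ℚ^×)²; places V = {2, 3, 5, 7, 11, 13, 19, 23, 29, 31, 43, ∞}.
(a,b)_2: α=18, β=37; u≡3, v≡3 (mod 8); ε(u)ε(v)=1·1, αω(v)=18·1, βω(u)=37·1; sum ≡ 0  ⇒  +1.
(a,b)_23: α=2, u≡8; β=1, v≡4 (mod 23); (8|23)=+1, (4|23)=+1; sign (−1)^0·+1^1·+1^2 = +1.
(a,b)_29: α=2, u≡19; β=2, v≡10 (mod 29); (19|29)=-1, (10|29)=-1; sign (−1)^0·-1^2·-1^2 = +1.
(a,b)_13: α=-1, u≡3; β=-1, v≡7 (mod 13); (3|13)=+1, (7|13)=-1; sign (−1)^0·+1^-1·-1^-1 = -1.
(a,b)_11: α=1, u≡6; β=1, v≡5 (mod 11); (6|11)=-1, (5|11)=+1; sign (−1)^1·-1^1·+1^1 = +1.
(a,b)_19: α=2, u≡10; β=3, v≡13 (mod 19); (10|19)=-1, (13|19)=-1; sign (−1)^0·-1^3·-1^2 = -1.
(a,b)_31: α=2, u≡25; β=3, v≡1 (mod 31); (25|31)=+1, (1|31)=+1; sign (−1)^0·+1^3·+1^2 = +1.
(a,b)_∞: sgn(715)=+, sgn(833005030)=+, so +1.
(a,b)_43: α=2, u≡3; β=3, v≡37 (mod 43); (3|43)=-1, (37|43)=-1; sign (−1)^0·-1^3·-1^2 = -1.
(a,b)_5: α=-7, u≡2; β=-11, v≡1 (mod 5); (2|5)=-1, (1|5)=+1; sign (−1)^0·-1^-11·+1^-7 = -1.
(a,b)_3: α=4, u≡1; β=8, v≡1 (mod 3); (1|3)=+1, (1|3)=+1; sign (−1)^0·+1^8·+1^4 = +1.
(a,b)_7: α=-2, u≡4; β=-4, v≡1 (mod 7); (4|7)=+1, (1|7)=+1; sign (−1)^0·+1^-4·+1^-2 = +1.
|Ram(715, 833005030)| = 4, even; anisotropic at {5, 13, 19, 43}.

[5, 13, 19, 43]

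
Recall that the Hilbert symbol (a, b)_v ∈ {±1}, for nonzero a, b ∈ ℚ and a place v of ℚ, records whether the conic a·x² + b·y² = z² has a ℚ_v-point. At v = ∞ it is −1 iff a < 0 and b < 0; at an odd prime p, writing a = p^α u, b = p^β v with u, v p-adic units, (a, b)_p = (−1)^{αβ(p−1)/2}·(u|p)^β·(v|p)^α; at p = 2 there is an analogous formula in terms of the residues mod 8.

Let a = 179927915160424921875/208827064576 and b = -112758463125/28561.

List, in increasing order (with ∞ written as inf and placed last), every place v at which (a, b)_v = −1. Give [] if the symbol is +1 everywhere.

Mod squares: a ≡ 256795, b ≡ -69. Check v ∈ {∞, 2, 3, 5, 7, 11, 13, 23, 29, 31}.
v=5: a=5^7·(≡4), b=5^4·(≡4) mod 5; (4|5)=+1, (4|5)=+1; (−1)^{7·4·2}·(+1)^4·(+1)^7 = +1.
v=23: a=23^3·(≡17), b=23^1·(≡21) mod 23; (17|23)=-1, (21|23)=-1; (−1)^{3·1·11}·(-1)^1·(-1)^3 = -1.
v=11: a=11^3·(≡9), b=11^2·(≡6) mod 11; (9|11)=+1, (6|11)=-1; (−1)^{3·2·5}·(+1)^2·(-1)^3 = -1.
v=2: v_2(a)=-8, v_2(b)=0; units ≡ 3, 3 (mod 8); ε·ε+αω+βω = 1·1+-8·1+0·1 ≡ 1  ⇒  (a,b)_2 = -1.
v=7: a=7^1·(≡6), b=7^4·(≡1) mod 7; (6|7)=-1, (1|7)=+1; (−1)^{1·4·3}·(-1)^4·(+1)^1 = +1.
v=29: a=29^1·(≡14), b=29^0·(≡10) mod 29; (14|29)=-1, (10|29)=-1; (−1)^{1·0·14}·(-1)^0·(-1)^1 = -1.
v=∞: 256795 > 0 and -69 < 0  ⇒  (a,b)_∞ = +1.
v=31: a=31^2·(≡11), b=31^0·(≡21) mod 31; (11|31)=-1, (21|31)=-1; (−1)^{2·0·15}·(-1)^0·(-1)^2 = +1.
v=13: a=13^-8·(≡11), b=13^-4·(≡4) mod 13; (11|13)=-1, (4|13)=+1; (−1)^{-8·-4·6}·(-1)^-4·(+1)^-8 = +1.
v=3: a=3^6·(≡1), b=3^3·(≡1) mod 3; (1|3)=+1, (1|3)=+1; (−1)^{6·3·1}·(+1)^3·(+1)^6 = +1.
(256795, -69 / ℚ) ramifies at {2, 11, 23, 29}: a division algebra.

[2, 11, 23, 29]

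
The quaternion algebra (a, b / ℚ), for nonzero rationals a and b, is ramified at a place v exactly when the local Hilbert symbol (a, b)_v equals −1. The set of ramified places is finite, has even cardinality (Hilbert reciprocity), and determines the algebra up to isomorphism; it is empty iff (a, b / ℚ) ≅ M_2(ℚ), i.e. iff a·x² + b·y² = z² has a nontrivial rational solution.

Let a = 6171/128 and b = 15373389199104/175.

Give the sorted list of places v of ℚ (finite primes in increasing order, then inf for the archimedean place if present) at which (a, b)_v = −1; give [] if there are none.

Mod squares: a ≡ 102, b ≡ 2737. Check v ∈ {∞, 2, 3, 5, 7, 11, 17, 23}.
v=11: a=11^2·(≡1), b=11^0·(≡9) mod 11; (1|11)=+1, (9|11)=+1; (−1)^{2·0·5}·(+1)^0·(+1)^2 = +1.
v=7: a=7^0·(≡2), b=7^-1·(≡5) mod 7; (2|7)=+1, (5|7)=-1; (−1)^{0·-1·3}·(+1)^-1·(-1)^0 = +1.
v=∞: 102 > 0 and 2737 > 0  ⇒  (a,b)_∞ = +1.
v=23: a=23^0·(≡20), b=23^1·(≡9) mod 23; (20|23)=-1, (9|23)=+1; (−1)^{0·1·11}·(-1)^1·(+1)^0 = -1.
v=2: v_2(a)=-7, v_2(b)=8; units ≡ 3, 1 (mod 8); ε·ε+αω+βω = 1·0+-7·0+8·1 ≡ 0  ⇒  (a,b)_2 = +1.
v=17: a=17^1·(≡12), b=17^3·(≡15) mod 17; (12|17)=-1, (15|17)=+1; (−1)^{1·3·8}·(-1)^3·(+1)^1 = -1.
v=3: a=3^1·(≡1), b=3^12·(≡1) mod 3; (1|3)=+1, (1|3)=+1; (−1)^{1·12·1}·(+1)^12·(+1)^1 = +1.
v=5: a=5^0·(≡2), b=5^-2·(≡2) mod 5; (2|5)=-1, (2|5)=-1; (−1)^{0·-2·2}·(-1)^-2·(-1)^0 = +1.
|Ram(102, 2737)| = 2, even; anisotropic at {17, 23}.

[17, 23]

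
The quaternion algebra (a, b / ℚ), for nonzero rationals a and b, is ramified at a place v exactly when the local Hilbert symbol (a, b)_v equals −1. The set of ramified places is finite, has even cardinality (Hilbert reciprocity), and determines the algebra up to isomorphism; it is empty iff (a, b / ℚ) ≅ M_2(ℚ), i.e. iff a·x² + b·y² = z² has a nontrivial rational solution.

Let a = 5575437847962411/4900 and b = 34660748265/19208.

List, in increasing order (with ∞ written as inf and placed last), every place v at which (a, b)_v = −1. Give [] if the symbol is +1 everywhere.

[2, 23]

Mod squares: a ≡ 51, b ≡ 11730. Check v ∈ {∞, 2, 3, 5, 7, 11, 13, 17, 23}.
v=∞: 51 > 0 and 11730 > 0  ⇒  (a,b)_∞ = +1.
v=11: a=11^4·(≡2), b=11^2·(≡1) mod 11; (2|11)=-1, (1|11)=+1; (−1)^{4·2·5}·(-1)^2·(+1)^4 = +1.
v=2: v_2(a)=-2, v_2(b)=-3; units ≡ 3, 1 (mod 8); ε·ε+αω+βω = 1·0+-2·0+-3·1 ≡ 1  ⇒  (a,b)_2 = -1.
v=7: a=7^-2·(≡1), b=7^-4·(≡3) mod 7; (1|7)=+1, (3|7)=-1; (−1)^{-2·-4·3}·(+1)^-4·(-1)^-2 = +1.
v=23: a=23^2·(≡20), b=23^1·(≡2) mod 23; (20|23)=-1, (2|23)=+1; (−1)^{2·1·11}·(-1)^1·(+1)^2 = -1.
v=13: a=13^2·(≡9), b=13^2·(≡9) mod 13; (9|13)=+1, (9|13)=+1; (−1)^{2·2·6}·(+1)^2·(+1)^2 = +1.
v=5: a=5^-2·(≡1), b=5^1·(≡1) mod 5; (1|5)=+1, (1|5)=+1; (−1)^{-2·1·2}·(+1)^1·(+1)^-2 = +1.
v=3: a=3^1·(≡2), b=3^1·(≡1) mod 3; (2|3)=-1, (1|3)=+1; (−1)^{1·1·1}·(-1)^1·(+1)^1 = +1.
v=17: a=17^5·(≡11), b=17^3·(≡5) mod 17; (11|17)=-1, (5|17)=-1; (−1)^{5·3·8}·(-1)^3·(-1)^5 = +1.
(51, 11730 / ℚ) ramifies at {2, 23}: a division algebra.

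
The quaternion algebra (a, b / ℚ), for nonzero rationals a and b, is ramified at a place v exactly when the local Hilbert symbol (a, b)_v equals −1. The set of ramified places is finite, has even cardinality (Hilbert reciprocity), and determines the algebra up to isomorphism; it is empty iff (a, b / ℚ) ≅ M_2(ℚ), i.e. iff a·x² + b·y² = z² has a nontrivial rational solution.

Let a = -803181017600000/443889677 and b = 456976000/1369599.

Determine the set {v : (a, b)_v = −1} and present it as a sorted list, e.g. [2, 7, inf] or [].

[3, 5]

Mod squares: a ≡ -5005, b ≡ 2310. Check v ∈ {∞, 2, 3, 5, 7, 11, 13}.
v=3: a=3^0·(≡2), b=3^-1·(≡2) mod 3; (2|3)=-1, (2|3)=-1; (−1)^{0·-1·1}·(-1)^-1·(-1)^0 = -1.
v=7: a=7^-9·(≡6), b=7^-3·(≡4) mod 7; (6|7)=-1, (4|7)=+1; (−1)^{-9·-3·3}·(-1)^-3·(+1)^-9 = +1.
v=13: a=13^7·(≡6), b=13^4·(≡1) mod 13; (6|13)=-1, (1|13)=+1; (−1)^{7·4·6}·(-1)^4·(+1)^7 = +1.
v=5: a=5^5·(≡4), b=5^3·(≡2) mod 5; (4|5)=+1, (2|5)=-1; (−1)^{5·3·2}·(+1)^3·(-1)^5 = -1.
v=11: a=11^-1·(≡2), b=11^-3·(≡5) mod 11; (2|11)=-1, (5|11)=+1; (−1)^{-1·-3·5}·(-1)^-3·(+1)^-1 = +1.
v=∞: -5005 < 0 and 2310 > 0  ⇒  (a,b)_∞ = +1.
v=2: v_2(a)=12, v_2(b)=7; units ≡ 3, 3 (mod 8); ε·ε+αω+βω = 1·1+12·1+7·1 ≡ 0  ⇒  (a,b)_2 = +1.
(-5005, 2310 / ℚ) ramifies at {3, 5}: a division algebra.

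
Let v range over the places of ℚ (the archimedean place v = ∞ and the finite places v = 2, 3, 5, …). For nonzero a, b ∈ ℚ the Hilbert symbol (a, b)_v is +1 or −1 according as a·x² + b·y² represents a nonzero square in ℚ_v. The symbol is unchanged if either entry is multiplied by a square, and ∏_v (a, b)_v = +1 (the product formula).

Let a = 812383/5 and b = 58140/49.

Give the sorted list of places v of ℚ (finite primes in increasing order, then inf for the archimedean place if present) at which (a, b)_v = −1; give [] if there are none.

Mod squares: a ≡ 24035, b ≡ 1615. Check v ∈ {∞, 2, 3, 5, 7, 11, 13, 17, 19, 23}.
v=5: a=5^-1·(≡3), b=5^1·(≡2) mod 5; (3|5)=-1, (2|5)=-1; (−1)^{-1·1·2}·(-1)^1·(-1)^-1 = +1.
v=19: a=19^1·(≡9), b=19^1·(≡7) mod 19; (9|19)=+1, (7|19)=+1; (−1)^{1·1·9}·(+1)^1·(+1)^1 = -1.
v=3: a=3^0·(≡2), b=3^2·(≡1) mod 3; (2|3)=-1, (1|3)=+1; (−1)^{0·2·1}·(-1)^2·(+1)^0 = +1.
v=17: a=17^0·(≡11), b=17^1·(≡7) mod 17; (11|17)=-1, (7|17)=-1; (−1)^{0·1·8}·(-1)^1·(-1)^0 = -1.
v=∞: 24035 > 0 and 1615 > 0  ⇒  (a,b)_∞ = +1.
v=11: a=11^1·(≡2), b=11^0·(≡1) mod 11; (2|11)=-1, (1|11)=+1; (−1)^{1·0·5}·(-1)^0·(+1)^1 = +1.
v=2: v_2(a)=0, v_2(b)=2; units ≡ 3, 7 (mod 8); ε·ε+αω+βω = 1·1+0·0+2·1 ≡ 1  ⇒  (a,b)_2 = -1.
v=7: a=7^0·(≡1), b=7^-2·(≡5) mod 7; (1|7)=+1, (5|7)=-1; (−1)^{0·-2·3}·(+1)^-2·(-1)^0 = +1.
v=13: a=13^2·(≡2), b=13^0·(≡3) mod 13; (2|13)=-1, (3|13)=+1; (−1)^{2·0·6}·(-1)^0·(+1)^2 = +1.
v=23: a=23^1·(≡17), b=23^0·(≡14) mod 23; (17|23)=-1, (14|23)=-1; (−1)^{1·0·11}·(-1)^0·(-1)^1 = -1.
|Ram(24035, 1615)| = 4, even; anisotropic at {2, 17, 19, 23}.

[2, 17, 19, 23]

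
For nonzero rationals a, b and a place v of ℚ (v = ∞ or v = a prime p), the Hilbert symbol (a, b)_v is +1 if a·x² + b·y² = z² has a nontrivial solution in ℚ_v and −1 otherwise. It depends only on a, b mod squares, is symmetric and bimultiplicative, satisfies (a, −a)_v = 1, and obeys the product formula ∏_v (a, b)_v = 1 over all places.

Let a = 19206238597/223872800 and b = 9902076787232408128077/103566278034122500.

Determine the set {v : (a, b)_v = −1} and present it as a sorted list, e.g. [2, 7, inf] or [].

[2, 13]

Mod squares: a ≡ 26, b ≡ 13. Check v ∈ {∞, 2, 3, 5, 7, 13, 17, 19, 23}.
v=5: a=5^-2·(≡1), b=5^-4·(≡2) mod 5; (1|5)=+1, (2|5)=-1; (−1)^{-2·-4·2}·(+1)^-4·(-1)^-2 = +1.
v=2: v_2(a)=-5, v_2(b)=-2; units ≡ 5, 5 (mod 8); ε·ε+αω+βω = 0·0+-5·1+-2·1 ≡ 1  ⇒  (a,b)_2 = -1.
v=13: a=13^1·(≡2), b=13^3·(≡4) mod 13; (2|13)=-1, (4|13)=+1; (−1)^{1·3·6}·(-1)^3·(+1)^1 = -1.
v=∞: 26 > 0 and 13 > 0  ⇒  (a,b)_∞ = +1.
v=3: a=3^0·(≡2), b=3^4·(≡1) mod 3; (2|3)=-1, (1|3)=+1; (−1)^{0·4·1}·(-1)^4·(+1)^0 = +1.
v=19: a=19^2·(≡11), b=19^6·(≡10) mod 19; (11|19)=+1, (10|19)=-1; (−1)^{2·6·9}·(+1)^6·(-1)^2 = +1.
v=23: a=23^-4·(≡9), b=23^-10·(≡4) mod 23; (9|23)=+1, (4|23)=+1; (−1)^{-4·-10·11}·(+1)^-10·(+1)^-4 = +1.
v=17: a=17^4·(≡8), b=17^6·(≡13) mod 17; (8|17)=+1, (13|17)=+1; (−1)^{4·6·8}·(+1)^6·(+1)^4 = +1.
v=7: a=7^2·(≡3), b=7^2·(≡5) mod 7; (3|7)=-1, (5|7)=-1; (−1)^{2·2·3}·(-1)^2·(-1)^2 = +1.
(26, 13 / ℚ) ramifies at {2, 13}: a division algebra.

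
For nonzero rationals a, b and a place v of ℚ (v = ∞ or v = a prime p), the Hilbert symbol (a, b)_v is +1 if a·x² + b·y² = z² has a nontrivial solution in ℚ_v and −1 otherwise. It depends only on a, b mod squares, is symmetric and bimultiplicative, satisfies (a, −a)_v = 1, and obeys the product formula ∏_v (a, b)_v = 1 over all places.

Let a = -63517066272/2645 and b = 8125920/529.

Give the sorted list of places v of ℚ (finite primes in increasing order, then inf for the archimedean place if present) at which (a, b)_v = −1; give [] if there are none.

(a, b) ≡ (-5610, 6270) mod (ℚ^×)²; places V = {2, 3, 5, 11, 17, 19, 23, ∞}.
(a,b)_5: α=-1, u≡2; β=1, v≡1 (mod 5); (2|5)=-1, (1|5)=+1; sign (−1)^0·-1^1·+1^-1 = -1.
(a,b)_19: α=2, u≡12; β=1, v≡16 (mod 19); (12|19)=-1, (16|19)=+1; sign (−1)^0·-1^1·+1^2 = -1.
(a,b)_3: α=5, u≡2; β=5, v≡2 (mod 3); (2|3)=-1, (2|3)=-1; sign (−1)^1·-1^5·-1^5 = -1.
(a,b)_2: α=5, β=5; u≡3, v≡7 (mod 8); ε(u)ε(v)=1·1, αω(v)=5·0, βω(u)=5·1; sum ≡ 0  ⇒  +1.
(a,b)_17: α=1, u≡3; β=0, v≡11 (mod 17); (3|17)=-1, (11|17)=-1; sign (−1)^0·-1^0·-1^1 = -1.
(a,b)_∞: sgn(-5610)=−, sgn(6270)=+, so +1.
(a,b)_11: α=3, u≡2; β=1, v≡4 (mod 11); (2|11)=-1, (4|11)=+1; sign (−1)^1·-1^1·+1^3 = +1.
(a,b)_23: α=-2, u≡9; β=-2, v≡20 (mod 23); (9|23)=+1, (20|23)=-1; sign (−1)^0·+1^-2·-1^-2 = +1.
Ram(-5610, 6270) = {3, 5, 17, 19}; no ℚ_3-point on the conic.

[3, 5, 17, 19]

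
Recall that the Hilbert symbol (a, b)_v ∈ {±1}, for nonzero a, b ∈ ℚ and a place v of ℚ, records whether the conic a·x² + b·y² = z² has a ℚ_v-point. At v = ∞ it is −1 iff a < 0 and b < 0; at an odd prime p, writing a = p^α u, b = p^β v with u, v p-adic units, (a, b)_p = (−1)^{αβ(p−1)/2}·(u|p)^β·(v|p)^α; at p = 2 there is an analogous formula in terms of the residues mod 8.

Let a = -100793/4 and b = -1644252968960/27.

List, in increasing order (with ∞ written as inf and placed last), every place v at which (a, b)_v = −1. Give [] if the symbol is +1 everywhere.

[2, 5, 29, inf]

(a, b) ≡ (-17, -340170) mod (ℚ^×)²; places V = {2, 3, 5, 7, 11, 17, 23, 29, ∞}.
(a,b)_11: α=2, u≡9; β=0, v≡5 (mod 11); (9|11)=+1, (5|11)=+1; sign (−1)^0·+1^0·+1^2 = +1.
(a,b)_5: α=0, u≡3; β=1, v≡4 (mod 5); (3|5)=-1, (4|5)=+1; sign (−1)^0·-1^1·+1^0 = -1.
(a,b)_7: α=2, u≡2; β=2, v≡2 (mod 7); (2|7)=+1, (2|7)=+1; sign (−1)^0·+1^2·+1^2 = +1.
(a,b)_∞: sgn(-17)=−, sgn(-340170)=−, so -1.
(a,b)_29: α=0, u≡10; β=1, v≡15 (mod 29); (10|29)=-1, (15|29)=-1; sign (−1)^0·-1^1·-1^0 = -1.
(a,b)_3: α=0, u≡1; β=-3, v≡1 (mod 3); (1|3)=+1, (1|3)=+1; sign (−1)^0·+1^-3·+1^0 = +1.
(a,b)_17: α=1, u≡1; β=3, v≡15 (mod 17); (1|17)=+1, (15|17)=+1; sign (−1)^0·+1^3·+1^1 = +1.
(a,b)_23: α=0, u≡4; β=1, v≡7 (mod 23); (4|23)=+1, (7|23)=-1; sign (−1)^0·+1^1·-1^0 = +1.
(a,b)_2: α=-2, β=11; u≡7, v≡3 (mod 8); ε(u)ε(v)=1·1, αω(v)=-2·1, βω(u)=11·0; sum ≡ 1  ⇒  -1.
|Ram(-17, -340170)| = 4, even; anisotropic at {2, 5, 29, ∞}.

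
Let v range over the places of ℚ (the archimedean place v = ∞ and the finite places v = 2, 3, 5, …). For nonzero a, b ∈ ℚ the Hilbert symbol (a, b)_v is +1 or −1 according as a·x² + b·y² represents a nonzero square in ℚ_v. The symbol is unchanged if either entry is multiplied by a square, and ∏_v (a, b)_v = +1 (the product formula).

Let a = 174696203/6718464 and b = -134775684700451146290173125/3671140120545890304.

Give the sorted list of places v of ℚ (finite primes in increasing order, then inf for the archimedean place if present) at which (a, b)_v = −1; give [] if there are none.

[2, 11, 29, 37]

Mod squares: a ≡ 483923, b ≡ -37. Check v ∈ {∞, 2, 3, 5, 11, 13, 19, 23, 29, 37, 41}.
v=19: a=19^2·(≡18), b=19^6·(≡6) mod 19; (18|19)=-1, (6|19)=+1; (−1)^{2·6·9}·(-1)^6·(+1)^2 = +1.
v=23: a=23^0·(≡16), b=23^2·(≡18) mod 23; (16|23)=+1, (18|23)=+1; (−1)^{0·2·11}·(+1)^2·(+1)^0 = +1.
v=11: a=11^1·(≡5), b=11^2·(≡8) mod 11; (5|11)=+1, (8|11)=-1; (−1)^{1·2·5}·(+1)^2·(-1)^1 = -1.
v=37: a=37^1·(≡15), b=37^3·(≡34) mod 37; (15|37)=-1, (34|37)=+1; (−1)^{1·3·18}·(-1)^3·(+1)^1 = -1.
v=5: a=5^0·(≡2), b=5^4·(≡2) mod 5; (2|5)=-1, (2|5)=-1; (−1)^{0·4·2}·(-1)^4·(-1)^0 = +1.
v=13: a=13^0·(≡7), b=13^-4·(≡2) mod 13; (7|13)=-1, (2|13)=-1; (−1)^{0·-4·6}·(-1)^-4·(-1)^0 = +1.
v=2: v_2(a)=-10, v_2(b)=-12; units ≡ 3, 3 (mod 8); ε·ε+αω+βω = 1·1+-10·1+-12·1 ≡ 1  ⇒  (a,b)_2 = -1.
v=3: a=3^-8·(≡2), b=3^-22·(≡2) mod 3; (2|3)=-1, (2|3)=-1; (−1)^{-8·-22·1}·(-1)^-22·(-1)^-8 = +1.
v=∞: 483923 > 0 and -37 < 0  ⇒  (a,b)_∞ = +1.
v=41: a=41^1·(≡1), b=41^2·(≡16) mod 41; (1|41)=+1, (16|41)=+1; (−1)^{1·2·20}·(+1)^2·(+1)^1 = +1.
v=29: a=29^1·(≡8), b=29^2·(≡26) mod 29; (8|29)=-1, (26|29)=-1; (−1)^{1·2·14}·(-1)^2·(-1)^1 = -1.
|Ram(483923, -37)| = 4, even; anisotropic at {2, 11, 29, 37}.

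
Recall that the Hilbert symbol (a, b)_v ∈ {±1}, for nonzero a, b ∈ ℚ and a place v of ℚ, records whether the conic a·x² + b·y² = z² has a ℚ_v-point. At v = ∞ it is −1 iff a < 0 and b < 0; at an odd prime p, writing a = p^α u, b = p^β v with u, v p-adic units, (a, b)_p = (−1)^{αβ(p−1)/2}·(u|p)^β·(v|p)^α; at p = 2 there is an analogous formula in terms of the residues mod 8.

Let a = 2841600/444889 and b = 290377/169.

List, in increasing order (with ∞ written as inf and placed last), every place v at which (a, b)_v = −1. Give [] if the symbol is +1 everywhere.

(a, b) ≡ (111, 290377) mod (ℚ^×)²; places V = {2, 3, 5, 13, 17, 19, 23, 29, 31, 37, ∞}.
(a,b)_19: α=0, u≡9; β=1, v≡6 (mod 19); (9|19)=+1, (6|19)=+1; sign (−1)^0·+1^1·+1^0 = +1.
(a,b)_23: α=-2, u≡5; β=0, v≡6 (mod 23); (5|23)=-1, (6|23)=+1; sign (−1)^0·-1^0·+1^-2 = +1.
(a,b)_2: α=10, β=0; u≡7, v≡1 (mod 8); ε(u)ε(v)=1·0, αω(v)=10·0, βω(u)=0·0; sum ≡ 0  ⇒  +1.
(a,b)_17: α=0, u≡1; β=1, v≡4 (mod 17); (1|17)=+1, (4|17)=+1; sign (−1)^0·+1^1·+1^0 = +1.
(a,b)_3: α=1, u≡1; β=0, v≡1 (mod 3); (1|3)=+1, (1|3)=+1; sign (−1)^0·+1^0·+1^1 = +1.
(a,b)_29: α=-2, u≡5; β=1, v≡10 (mod 29); (5|29)=+1, (10|29)=-1; sign (−1)^0·+1^1·-1^-2 = +1.
(a,b)_5: α=2, u≡1; β=0, v≡3 (mod 5); (1|5)=+1, (3|5)=-1; sign (−1)^0·+1^0·-1^2 = +1.
(a,b)_∞: sgn(111)=+, sgn(290377)=+, so +1.
(a,b)_37: α=1, u≡25; β=0, v≡30 (mod 37); (25|37)=+1, (30|37)=+1; sign (−1)^0·+1^0·+1^1 = +1.
(a,b)_13: α=0, u≡7; β=-2, v≡9 (mod 13); (7|13)=-1, (9|13)=+1; sign (−1)^0·-1^-2·+1^0 = +1.
(a,b)_31: α=0, u≡2; β=1, v≡7 (mod 31); (2|31)=+1, (7|31)=+1; sign (−1)^0·+1^1·+1^0 = +1.
Ram(a, b) = ∅: the form 111·x² + 290377·y² − z² is isotropic over every ℚ_v, so by Hasse–Minkowski it is isotropic over ℚ.

[]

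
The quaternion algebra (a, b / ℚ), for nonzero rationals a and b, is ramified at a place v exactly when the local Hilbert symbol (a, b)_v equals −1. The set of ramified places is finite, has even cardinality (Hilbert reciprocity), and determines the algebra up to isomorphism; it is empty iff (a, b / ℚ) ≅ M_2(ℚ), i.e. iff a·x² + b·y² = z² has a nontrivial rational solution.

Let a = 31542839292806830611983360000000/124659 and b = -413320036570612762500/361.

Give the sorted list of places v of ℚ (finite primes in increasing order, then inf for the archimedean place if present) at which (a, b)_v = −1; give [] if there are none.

Mod squares: a ≡ 89585, b ≡ -578305. Check v ∈ {∞, 2, 3, 5, 7, 11, 13, 19, 23, 31, 41}.
v=13: a=13^2·(≡7), b=13^1·(≡9) mod 13; (7|13)=-1, (9|13)=+1; (−1)^{2·1·6}·(-1)^1·(+1)^2 = -1.
v=19: a=19^-1·(≡15), b=19^-2·(≡7) mod 19; (15|19)=-1, (7|19)=+1; (−1)^{-1·-2·9}·(-1)^-2·(+1)^-1 = +1.
v=∞: 89585 > 0 and -578305 < 0  ⇒  (a,b)_∞ = +1.
v=5: a=5^7·(≡2), b=5^5·(≡1) mod 5; (2|5)=-1, (1|5)=+1; (−1)^{7·5·2}·(-1)^5·(+1)^7 = -1.
v=31: a=31^2·(≡26), b=31^1·(≡2) mod 31; (26|31)=-1, (2|31)=+1; (−1)^{2·1·15}·(-1)^1·(+1)^2 = -1.
v=3: a=3^-8·(≡2), b=3^8·(≡2) mod 3; (2|3)=-1, (2|3)=-1; (−1)^{-8·8·1}·(-1)^8·(-1)^-8 = +1.
v=11: a=11^2·(≡3), b=11^0·(≡4) mod 11; (3|11)=+1, (4|11)=+1; (−1)^{2·0·5}·(+1)^0·(+1)^2 = +1.
v=41: a=41^5·(≡38), b=41^3·(≡4) mod 41; (38|41)=-1, (4|41)=+1; (−1)^{5·3·20}·(-1)^3·(+1)^5 = -1.
v=7: a=7^6·(≡6), b=7^3·(≡5) mod 7; (6|7)=-1, (5|7)=-1; (−1)^{6·3·3}·(-1)^3·(-1)^6 = -1.
v=23: a=23^1·(≡6), b=23^2·(≡22) mod 23; (6|23)=+1, (22|23)=-1; (−1)^{1·2·11}·(+1)^2·(-1)^1 = -1.
v=2: v_2(a)=16, v_2(b)=2; units ≡ 1, 7 (mod 8); ε·ε+αω+βω = 0·1+16·0+2·0 ≡ 0  ⇒  (a,b)_2 = +1.
|Ram(89585, -578305)| = 6, even; anisotropic at {5, 7, 13, 23, 31, 41}.

[5, 7, 13, 23, 31, 41]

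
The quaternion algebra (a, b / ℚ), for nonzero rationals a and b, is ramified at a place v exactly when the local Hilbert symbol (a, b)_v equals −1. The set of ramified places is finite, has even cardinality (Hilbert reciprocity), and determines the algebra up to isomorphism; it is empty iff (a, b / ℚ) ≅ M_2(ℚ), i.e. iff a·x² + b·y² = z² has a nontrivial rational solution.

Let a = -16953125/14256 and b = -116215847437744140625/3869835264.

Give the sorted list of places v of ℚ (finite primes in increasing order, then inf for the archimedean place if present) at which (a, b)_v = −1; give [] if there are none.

Mod squares: a ≡ -11935, b ≡ -1705. Check v ∈ {∞, 2, 3, 5, 7, 11, 31}.
v=∞: -11935 < 0 and -1705 < 0  ⇒  (a,b)_∞ = -1.
v=2: v_2(a)=-4, v_2(b)=-16; units ≡ 1, 7 (mod 8); ε·ε+αω+βω = 0·1+-4·0+-16·0 ≡ 0  ⇒  (a,b)_2 = +1.
v=5: a=5^7·(≡3), b=5^13·(≡1) mod 5; (3|5)=-1, (1|5)=+1; (−1)^{7·13·2}·(-1)^13·(+1)^7 = -1.
v=3: a=3^-4·(≡2), b=3^-10·(≡2) mod 3; (2|3)=-1, (2|3)=-1; (−1)^{-4·-10·1}·(-1)^-10·(-1)^-4 = +1.
v=31: a=31^1·(≡1), b=31^3·(≡9) mod 31; (1|31)=+1, (9|31)=+1; (−1)^{1·3·15}·(+1)^3·(+1)^1 = -1.
v=7: a=7^1·(≡5), b=7^4·(≡5) mod 7; (5|7)=-1, (5|7)=-1; (−1)^{1·4·3}·(-1)^4·(-1)^1 = -1.
v=11: a=11^-1·(≡1), b=11^3·(≡7) mod 11; (1|11)=+1, (7|11)=-1; (−1)^{-1·3·5}·(+1)^3·(-1)^-1 = +1.
Ram(-11935, -1705) = {5, 7, 31, ∞}; no ℚ_5-point on the conic.

[5, 7, 31, inf]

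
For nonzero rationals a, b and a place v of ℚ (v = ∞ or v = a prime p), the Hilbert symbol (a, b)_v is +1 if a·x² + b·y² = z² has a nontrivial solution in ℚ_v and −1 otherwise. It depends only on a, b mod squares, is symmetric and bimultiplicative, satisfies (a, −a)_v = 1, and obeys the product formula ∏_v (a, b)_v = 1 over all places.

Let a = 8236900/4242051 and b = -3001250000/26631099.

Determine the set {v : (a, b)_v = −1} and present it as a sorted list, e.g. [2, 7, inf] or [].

[11, 41]

(a, b) ≡ (11, -2255) mod (ℚ^×)²; places V = {2, 3, 5, 7, 11, 23, 41, ∞}.
(a,b)_3: α=-6, u≡2; β=-10, v≡1 (mod 3); (2|3)=-1, (1|3)=+1; sign (−1)^0·-1^-10·+1^-6 = +1.
(a,b)_7: α=2, u≡1; β=4, v≡5 (mod 7); (1|7)=+1, (5|7)=-1; sign (−1)^0·+1^4·-1^2 = +1.
(a,b)_11: α=-1, u≡4; β=-1, v≡4 (mod 11); (4|11)=+1, (4|11)=+1; sign (−1)^1·+1^-1·+1^-1 = -1.
(a,b)_5: α=2, u≡1; β=7, v≡1 (mod 5); (1|5)=+1, (1|5)=+1; sign (−1)^0·+1^7·+1^2 = +1.
(a,b)_41: α=2, u≡19; β=-1, v≡6 (mod 41); (19|41)=-1, (6|41)=-1; sign (−1)^0·-1^-1·-1^2 = -1.
(a,b)_∞: sgn(11)=+, sgn(-2255)=−, so +1.
(a,b)_23: α=-2, u≡17; β=0, v≡11 (mod 23); (17|23)=-1, (11|23)=-1; sign (−1)^0·-1^0·-1^-2 = +1.
(a,b)_2: α=2, β=4; u≡3, v≡1 (mod 8); ε(u)ε(v)=1·0, αω(v)=2·0, βω(u)=4·1; sum ≡ 0  ⇒  +1.
(11, -2255 / ℚ) ramifies at {11, 41}: a division algebra.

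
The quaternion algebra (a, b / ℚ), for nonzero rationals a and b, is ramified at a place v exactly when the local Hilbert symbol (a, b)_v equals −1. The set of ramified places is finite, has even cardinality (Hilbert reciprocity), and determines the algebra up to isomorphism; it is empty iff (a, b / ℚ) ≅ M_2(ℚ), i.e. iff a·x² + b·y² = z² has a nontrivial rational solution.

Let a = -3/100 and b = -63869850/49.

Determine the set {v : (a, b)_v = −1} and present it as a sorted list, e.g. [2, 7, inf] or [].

Mod squares: a ≡ -3, b ≡ -2346. Check v ∈ {∞, 2, 3, 5, 7, 11, 17, 23}.
v=23: a=23^0·(≡14), b=23^1·(≡8) mod 23; (14|23)=-1, (8|23)=+1; (−1)^{0·1·11}·(-1)^1·(+1)^0 = -1.
v=2: v_2(a)=-2, v_2(b)=1; units ≡ 5, 3 (mod 8); ε·ε+αω+βω = 0·1+-2·1+1·1 ≡ 1  ⇒  (a,b)_2 = -1.
v=7: a=7^0·(≡2), b=7^-2·(≡5) mod 7; (2|7)=+1, (5|7)=-1; (−1)^{0·-2·3}·(+1)^-2·(-1)^0 = +1.
v=∞: -3 < 0 and -2346 < 0  ⇒  (a,b)_∞ = -1.
v=5: a=5^-2·(≡3), b=5^2·(≡4) mod 5; (3|5)=-1, (4|5)=+1; (−1)^{-2·2·2}·(-1)^2·(+1)^-2 = +1.
v=3: a=3^1·(≡2), b=3^3·(≡1) mod 3; (2|3)=-1, (1|3)=+1; (−1)^{1·3·1}·(-1)^3·(+1)^1 = +1.
v=17: a=17^0·(≡10), b=17^1·(≡8) mod 17; (10|17)=-1, (8|17)=+1; (−1)^{0·1·8}·(-1)^1·(+1)^0 = -1.
v=11: a=11^0·(≡8), b=11^2·(≡8) mod 11; (8|11)=-1, (8|11)=-1; (−1)^{0·2·5}·(-1)^2·(-1)^0 = +1.
Ram(-3, -2346) = {2, 17, 23, ∞}; no ℚ_2-point on the conic.

[2, 17, 23, inf]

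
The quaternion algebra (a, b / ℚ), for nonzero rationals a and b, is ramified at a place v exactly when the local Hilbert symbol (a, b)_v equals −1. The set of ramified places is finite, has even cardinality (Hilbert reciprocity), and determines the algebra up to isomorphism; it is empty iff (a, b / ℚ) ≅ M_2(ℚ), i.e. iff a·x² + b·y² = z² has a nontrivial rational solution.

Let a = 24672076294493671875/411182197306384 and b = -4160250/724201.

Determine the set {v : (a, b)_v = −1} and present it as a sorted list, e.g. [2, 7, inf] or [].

(a, b) ≡ (195, -10) mod (ℚ^×)²; places V = {2, 3, 5, 7, 13, 19, 23, 37, 43, ∞}.
(a,b)_13: α=1, u≡7; β=0, v≡1 (mod 13); (7|13)=-1, (1|13)=+1; sign (−1)^0·-1^0·+1^1 = +1.
(a,b)_19: α=2, u≡16; β=0, v≡16 (mod 19); (16|19)=+1, (16|19)=+1; sign (−1)^0·+1^0·+1^2 = +1.
(a,b)_37: α=-4, u≡10; β=-2, v≡33 (mod 37); (10|37)=+1, (33|37)=+1; sign (−1)^0·+1^-2·+1^-4 = +1.
(a,b)_2: α=-4, β=1; u≡3, v≡3 (mod 8); ε(u)ε(v)=1·1, αω(v)=-4·1, βω(u)=1·1; sum ≡ 0  ⇒  +1.
(a,b)_43: α=4, u≡15; β=2, v≡20 (mod 43); (15|43)=+1, (20|43)=-1; sign (−1)^0·+1^2·-1^4 = +1.
(a,b)_5: α=7, u≡1; β=3, v≡3 (mod 5); (1|5)=+1, (3|5)=-1; sign (−1)^0·+1^3·-1^7 = -1.
(a,b)_∞: sgn(195)=+, sgn(-10)=−, so +1.
(a,b)_7: α=-2, u≡6; β=0, v≡2 (mod 7); (6|7)=-1, (2|7)=+1; sign (−1)^0·-1^0·+1^-2 = +1.
(a,b)_3: α=9, u≡2; β=2, v≡2 (mod 3); (2|3)=-1, (2|3)=-1; sign (−1)^0·-1^2·-1^9 = -1.
(a,b)_23: α=-4, u≡7; β=-2, v≡3 (mod 23); (7|23)=-1, (3|23)=+1; sign (−1)^0·-1^-2·+1^-4 = +1.
Ram(195, -10) = {3, 5}; no ℚ_3-point on the conic.

[3, 5]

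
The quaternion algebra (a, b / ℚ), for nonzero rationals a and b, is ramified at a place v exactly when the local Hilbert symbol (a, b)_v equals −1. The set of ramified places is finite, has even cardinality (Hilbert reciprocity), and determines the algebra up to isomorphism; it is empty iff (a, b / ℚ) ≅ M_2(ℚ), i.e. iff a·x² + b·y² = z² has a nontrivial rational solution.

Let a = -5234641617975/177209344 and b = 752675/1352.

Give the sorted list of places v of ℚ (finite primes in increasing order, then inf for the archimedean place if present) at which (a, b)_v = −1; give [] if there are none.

[17, 23]

Mod squares: a ≡ -231, b ≡ 60214. Check v ∈ {∞, 2, 3, 5, 7, 11, 13, 17, 23}.
v=11: a=11^3·(≡3), b=11^1·(≡6) mod 11; (3|11)=+1, (6|11)=-1; (−1)^{3·1·5}·(+1)^1·(-1)^3 = +1.
v=3: a=3^1·(≡1), b=3^0·(≡1) mod 3; (1|3)=+1, (1|3)=+1; (−1)^{1·0·1}·(+1)^0·(+1)^1 = +1.
v=17: a=17^2·(≡11), b=17^1·(≡14) mod 17; (11|17)=-1, (14|17)=-1; (−1)^{2·1·8}·(-1)^1·(-1)^2 = -1.
v=7: a=7^3·(≡4), b=7^1·(≡5) mod 7; (4|7)=+1, (5|7)=-1; (−1)^{3·1·3}·(+1)^1·(-1)^3 = +1.
v=5: a=5^2·(≡4), b=5^2·(≡1) mod 5; (4|5)=+1, (1|5)=+1; (−1)^{2·2·2}·(+1)^2·(+1)^2 = +1.
v=13: a=13^-2·(≡4), b=13^-2·(≡5) mod 13; (4|13)=+1, (5|13)=-1; (−1)^{-2·-2·6}·(+1)^-2·(-1)^-2 = +1.
v=2: v_2(a)=-20, v_2(b)=-3; units ≡ 1, 3 (mod 8); ε·ε+αω+βω = 0·1+-20·1+-3·0 ≡ 0  ⇒  (a,b)_2 = +1.
v=23: a=23^2·(≡19), b=23^1·(≡10) mod 23; (19|23)=-1, (10|23)=-1; (−1)^{2·1·11}·(-1)^1·(-1)^2 = -1.
v=∞: -231 < 0 and 60214 > 0  ⇒  (a,b)_∞ = +1.
|Ram(-231, 60214)| = 2, even; anisotropic at {17, 23}.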